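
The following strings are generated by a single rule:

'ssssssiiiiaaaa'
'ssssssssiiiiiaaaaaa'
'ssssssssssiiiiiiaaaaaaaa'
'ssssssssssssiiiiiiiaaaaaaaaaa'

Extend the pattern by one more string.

ssssssssssssssiiiiiiiiaaaaaaaaaaaa

Reading off run lengths: s runs 6, 8, 10, 12; i runs 4, 5, 6, 7; a runs 4, 6, 8, 10 — each is linear in n, where the shown terms are n = 2, 3, 4, 5.
For the next term, n = 6, so the run lengths are 14, 8, 12.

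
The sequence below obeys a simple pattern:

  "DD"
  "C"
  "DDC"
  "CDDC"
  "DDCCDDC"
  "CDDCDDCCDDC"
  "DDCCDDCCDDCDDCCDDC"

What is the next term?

CDDCDDCCDDCDDCCDDCCDDCDDCCDDC

From term 3 onward, concatenate the second-to-last term with the last: DD·C = DDC, C·DDC = CDDC, …
So term 8 is CDDCDDCCDDC·DDCCDDCCDDCDDCCDDC.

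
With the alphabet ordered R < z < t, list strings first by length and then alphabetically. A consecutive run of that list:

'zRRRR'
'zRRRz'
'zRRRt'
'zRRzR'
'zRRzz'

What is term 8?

Continuing the enumeration 3 steps past zRRzz: zRRzz → zRRzt → zRRtR → (answer).

zRRtz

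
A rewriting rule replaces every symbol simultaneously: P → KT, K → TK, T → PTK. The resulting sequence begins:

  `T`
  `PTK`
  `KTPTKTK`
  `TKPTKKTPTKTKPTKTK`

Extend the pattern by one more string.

Replace each of the 17 characters of TKPTKKTPTKTKPTKTK in place — PTK TK KT PTK TK TK PTK KT PTK TK PTK TK KT PTK TK PTK TK — and concatenate.

PTKTKKTPTKTKTKPTKKTPTKTKPTKTKKTPTKTKPTKTK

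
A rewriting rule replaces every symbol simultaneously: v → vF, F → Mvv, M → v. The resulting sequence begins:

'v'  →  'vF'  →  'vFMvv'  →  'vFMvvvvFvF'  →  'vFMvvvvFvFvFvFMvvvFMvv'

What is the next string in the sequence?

vFMvvvvFvFvFvFMvvvFMvvvFMvvvFMvvvvFvFvFMvvvvFvF

φ(vFMvvvvFvFvFvFMvvvFMvv) expands symbol-by-symbol to vF Mvv v vF vF vF vF Mvv vF Mvv vF Mvv vF Mvv v vF vF vF Mvv v vF vF; joining the 22 pieces gives the next term.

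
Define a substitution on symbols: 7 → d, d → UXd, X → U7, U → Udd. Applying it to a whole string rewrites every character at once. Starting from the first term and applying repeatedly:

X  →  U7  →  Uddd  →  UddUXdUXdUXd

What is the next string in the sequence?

Apply φ to UddUXdUXdUXd symbol by symbol: U→Udd, d→UXd, d→UXd, U→Udd, X→U7, d→UXd, U→Udd, X→U7, d→UXd, U→Udd, X→U7, d→UXd; joined: Udd UXd UXd Udd U7 UXd Udd U7 UXd Udd U7 UXd.

UddUXdUXdUddU7UXdUddU7UXdUddU7UXd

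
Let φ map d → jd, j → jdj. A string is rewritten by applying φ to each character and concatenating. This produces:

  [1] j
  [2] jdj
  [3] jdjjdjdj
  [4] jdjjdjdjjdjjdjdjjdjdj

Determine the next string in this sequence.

Rewriting the 21 symbols of jdjjdjdjjdjjdjdjjdjdj one by one yields jdj jd jdj jdj jd jdj jd jdj jdj jd jdj jdj jd jdj jd jdj jdj jd jdj jd jdj; concatenated:

jdjjdjdjjdjjdjdjjdjdjjdjjdjdjjdjjdjdjjdjdjjdjjdjdjjdjdj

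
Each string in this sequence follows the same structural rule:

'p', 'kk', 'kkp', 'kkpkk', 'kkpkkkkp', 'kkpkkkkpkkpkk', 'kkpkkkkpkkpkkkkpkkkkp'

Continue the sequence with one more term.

kkpkkkkpkkpkkkkpkkkkpkkpkkkkpkkpkk

From term 3 onward, concatenate the last term with the second-to-last: kk·p = kkp, kkp·kk = kkpkk, …
Continuing: kkpkkkkpkkpkkkkpkkkkp · kkpkkkkpkkpkk gives term 8.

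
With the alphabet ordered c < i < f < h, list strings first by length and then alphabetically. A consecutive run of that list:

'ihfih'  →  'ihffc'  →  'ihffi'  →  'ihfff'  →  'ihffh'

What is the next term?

The successor of ihffh increments the rightmost position that isn't already h and resets every position after it to c.

ihfhc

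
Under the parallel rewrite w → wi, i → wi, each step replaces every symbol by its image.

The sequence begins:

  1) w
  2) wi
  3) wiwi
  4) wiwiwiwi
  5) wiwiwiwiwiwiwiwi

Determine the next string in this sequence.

Applying the rule to each of the 16 symbols of wiwiwiwiwiwiwiwi gives the pieces wi wi wi wi wi wi wi wi wi wi wi wi wi wi wi wi, which concatenate to the answer.

wiwiwiwiwiwiwiwiwiwiwiwiwiwiwiwi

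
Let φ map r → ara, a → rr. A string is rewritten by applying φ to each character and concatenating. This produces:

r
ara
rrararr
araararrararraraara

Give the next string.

rrararrrrararraraararrararraraararrararrrrararr

φ(araararrararraraara) expands symbol-by-symbol to rr ara rr rr ara rr ara ara rr ara rr ara ara rr ara rr rr ara rr; joining the 19 pieces gives the next term.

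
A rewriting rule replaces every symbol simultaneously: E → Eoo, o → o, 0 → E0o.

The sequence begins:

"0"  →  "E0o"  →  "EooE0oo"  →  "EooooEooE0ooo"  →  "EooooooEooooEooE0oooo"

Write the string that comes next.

Rewriting the 21 symbols of EooooooEooooEooE0oooo one by one yields Eoo o o o o o o Eoo o o o o Eoo o o Eoo E0o o o o o; concatenated:

EooooooooEooooooEooooEooE0ooooo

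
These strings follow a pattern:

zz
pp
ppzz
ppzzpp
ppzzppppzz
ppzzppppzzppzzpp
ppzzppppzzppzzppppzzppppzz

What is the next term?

Each term (from the third on) is the previous term followed by the one before it: term 3 = pp·zz = ppzz.
The next term joins ppzzppppzzppzzppppzzppppzz and ppzzppppzzppzzpp.

ppzzppppzzppzzppppzzppppzzppzzppppzzppzzpp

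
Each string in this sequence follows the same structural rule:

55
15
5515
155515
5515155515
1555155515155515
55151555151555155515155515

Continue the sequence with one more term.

155515551515551555151555151555155515155515

From term 3 onward, concatenate the second-to-last term with the last: 55·15 = 5515, 15·5515 = 155515, …
Continuing: 1555155515155515 · 55151555151555155515155515 gives term 8.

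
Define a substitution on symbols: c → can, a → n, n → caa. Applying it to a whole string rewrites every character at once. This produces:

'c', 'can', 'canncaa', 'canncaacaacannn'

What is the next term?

Rewriting the 15 symbols of canncaacaacannn one by one yields can n caa caa can n n can n n can n caa caa caa; concatenated:

canncaacaacannncannncanncaacaacaa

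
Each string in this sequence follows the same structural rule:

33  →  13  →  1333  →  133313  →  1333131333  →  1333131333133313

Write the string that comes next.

13331313331333131333131333

This is a Fibonacci-style word recurrence s(k) = s(k−1)·s(k−2): e.g. 13·33 = 1333.
The next term joins 1333131333133313 and 1333131333.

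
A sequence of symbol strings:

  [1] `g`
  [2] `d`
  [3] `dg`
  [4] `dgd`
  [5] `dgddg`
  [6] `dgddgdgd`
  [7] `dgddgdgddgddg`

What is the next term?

From term 3 onward, concatenate the last term with the second-to-last: d·g = dg, dg·d = dgd, …
So term 8 is dgddgdgddgddg·dgddgdgd.

dgddgdgddgddgdgddgdgd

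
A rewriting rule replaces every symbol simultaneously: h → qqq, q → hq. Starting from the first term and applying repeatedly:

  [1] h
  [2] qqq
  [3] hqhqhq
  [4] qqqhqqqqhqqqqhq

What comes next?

Rewriting the 15 symbols of qqqhqqqqhqqqqhq one by one yields hq hq hq qqq hq hq hq hq qqq hq hq hq hq qqq hq; concatenated:

hqhqhqqqqhqhqhqhqqqqhqhqhqhqqqqhq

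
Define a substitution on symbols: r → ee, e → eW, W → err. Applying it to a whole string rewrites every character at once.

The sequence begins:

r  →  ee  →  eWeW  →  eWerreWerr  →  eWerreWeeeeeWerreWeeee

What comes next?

Applying the rule to each of the 22 symbols of eWerreWeeeeeWerreWeeee gives the pieces eW err eW ee ee eW err eW eW eW eW eW err eW ee ee eW err eW eW eW eW, which concatenate to the answer.

eWerreWeeeeeWerreWeWeWeWeWerreWeeeeeWerreWeWeWeW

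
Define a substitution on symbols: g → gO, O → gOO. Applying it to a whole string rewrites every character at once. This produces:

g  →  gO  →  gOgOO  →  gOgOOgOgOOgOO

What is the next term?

φ(gOgOOgOgOOgOO) expands symbol-by-symbol to gO gOO gO gOO gOO gO gOO gO gOO gOO gO gOO gOO; joining the 13 pieces gives the next term.

gOgOOgOgOOgOOgOgOOgOgOOgOOgOgOOgOO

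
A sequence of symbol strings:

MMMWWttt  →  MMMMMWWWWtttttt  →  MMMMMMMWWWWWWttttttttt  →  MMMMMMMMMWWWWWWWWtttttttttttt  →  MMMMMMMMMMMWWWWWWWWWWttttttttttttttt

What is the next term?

MMMMMMMMMMMMMWWWWWWWWWWWWtttttttttttttttttt

Term n consists of 2n+1 M's, followed by 2n W's, followed by 3n t's (n = 1, 2, …).
For the next term, n = 6, so the run lengths are 13, 12, 18.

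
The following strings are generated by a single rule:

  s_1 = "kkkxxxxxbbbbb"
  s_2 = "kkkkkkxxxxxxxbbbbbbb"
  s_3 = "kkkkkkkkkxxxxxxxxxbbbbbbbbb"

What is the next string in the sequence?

Reading off run lengths: k runs 3, 6, 9; x runs 5, 7, 9; b runs 5, 7, 9 — each is linear in n (n = 1, 2, …).
Setting n = 4 gives 12, 11, 11 characters in each block.

kkkkkkkkkkkkxxxxxxxxxxxbbbbbbbbbbb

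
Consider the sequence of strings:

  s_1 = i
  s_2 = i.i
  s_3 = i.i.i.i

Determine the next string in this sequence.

s(k+1) = s(k)·.·s(k) — each term doubles the last with '.' between the halves.
Doubling i.i.i.i with '.' between the halves:

i.i.i.i.i.i.i.i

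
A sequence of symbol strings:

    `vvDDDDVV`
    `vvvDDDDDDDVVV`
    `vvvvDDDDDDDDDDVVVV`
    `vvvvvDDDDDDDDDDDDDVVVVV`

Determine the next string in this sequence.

Term n consists of n+1 v's, followed by 3n+1 D's, followed by n+1 V's (n = 1, 2, …).
Setting n = 5 gives 6, 16, 6 characters in each block.

vvvvvvDDDDDDDDDDDDDDDDVVVVVV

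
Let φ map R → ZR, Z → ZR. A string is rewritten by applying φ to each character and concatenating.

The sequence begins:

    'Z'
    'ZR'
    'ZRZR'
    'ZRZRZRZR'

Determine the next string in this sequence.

ZRZRZRZRZRZRZRZR

Apply φ to ZRZRZRZR symbol by symbol: Z→ZR, R→ZR, Z→ZR, R→ZR, Z→ZR, R→ZR, Z→ZR, R→ZR; joined: ZR ZR ZR ZR ZR ZR ZR ZR.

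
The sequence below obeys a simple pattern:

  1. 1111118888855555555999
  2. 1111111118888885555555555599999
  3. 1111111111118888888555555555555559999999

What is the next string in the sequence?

1111111111111118888888855555555555555555999999999

The n-th term is 3n 1's then n+3 8's then 3n+2 5's then 2n-1 9's, where the shown terms are n = 2, 3, 4.
At n = 5 the blocks have lengths 15, 8, 17, 9.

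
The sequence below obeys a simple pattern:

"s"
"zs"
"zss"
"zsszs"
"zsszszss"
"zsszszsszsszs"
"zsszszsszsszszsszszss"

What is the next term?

zsszszsszsszszsszszsszsszszsszsszs

From term 3 onward, concatenate the last term with the second-to-last: zs·s = zss, zss·zs = zsszs, …
The next term joins zsszszsszsszszsszszss and zsszszsszsszs.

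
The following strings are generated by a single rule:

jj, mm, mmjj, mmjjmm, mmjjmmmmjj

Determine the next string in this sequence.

mmjjmmmmjjmmjjmm

From term 3 onward, concatenate the last term with the second-to-last: mm·jj = mmjj, mmjj·mm = mmjjmm, …
Continuing: mmjjmmmmjj · mmjjmm gives term 6.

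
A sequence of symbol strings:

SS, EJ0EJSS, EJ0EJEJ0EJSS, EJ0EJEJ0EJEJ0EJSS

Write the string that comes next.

Each term is the previous one with EJ0EJ prepended.
So the next term is EJ0EJ·EJ0EJEJ0EJEJ0EJSS.

EJ0EJEJ0EJEJ0EJEJ0EJSS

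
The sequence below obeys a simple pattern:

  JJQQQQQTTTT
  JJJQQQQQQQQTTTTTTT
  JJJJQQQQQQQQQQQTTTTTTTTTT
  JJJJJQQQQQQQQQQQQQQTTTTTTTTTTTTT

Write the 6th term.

JJJJJJJQQQQQQQQQQQQQQQQQQQQTTTTTTTTTTTTTTTTTTT

Term n consists of n+1 J's, followed by 3n+2 Q's, followed by 3n+1 T's (n = 1, 2, …).
At n = 6 the blocks have lengths 7, 20, 19.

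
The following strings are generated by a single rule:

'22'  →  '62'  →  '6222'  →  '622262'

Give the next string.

6222626222

From term 3 onward, concatenate the last term with the second-to-last: 62·22 = 6222, 6222·62 = 622262, …
The next term joins 622262 and 6222.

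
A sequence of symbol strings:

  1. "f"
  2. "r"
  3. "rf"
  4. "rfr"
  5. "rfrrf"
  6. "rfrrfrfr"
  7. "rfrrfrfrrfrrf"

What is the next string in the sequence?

This is a Fibonacci-style word recurrence s(k) = s(k−1)·s(k−2): e.g. r·f = rf.
Continuing: rfrrfrfrrfrrf · rfrrfrfr gives term 8.

rfrrfrfrrfrrfrfrrfrfr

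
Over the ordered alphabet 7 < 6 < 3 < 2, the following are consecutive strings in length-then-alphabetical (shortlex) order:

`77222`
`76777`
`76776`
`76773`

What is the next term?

76772

Find the rightmost character of 76773 below 2, bump it to the next letter, and reset everything to its right to 7.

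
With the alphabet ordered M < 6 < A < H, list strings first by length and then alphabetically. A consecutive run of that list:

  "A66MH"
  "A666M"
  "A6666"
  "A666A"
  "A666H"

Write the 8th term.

Advancing 3 positions from A666H through A666H → A66AM → A66A6 reaches term 8.

A66AA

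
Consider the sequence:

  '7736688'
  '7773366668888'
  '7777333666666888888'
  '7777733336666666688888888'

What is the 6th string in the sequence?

The n-th term is n+1 7's then n 3's then 2n 6's then 2n 8's (n = 1, 2, …).
At n = 6 the blocks have lengths 7, 6, 12, 12.

7777777333333666666666666888888888888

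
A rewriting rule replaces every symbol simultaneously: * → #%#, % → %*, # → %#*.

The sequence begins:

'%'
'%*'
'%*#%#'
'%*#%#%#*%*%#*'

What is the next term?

φ(%*#%#%#*%*%#*) expands symbol-by-symbol to %* #%# %#* %* %#* %* %#* #%# %* #%# %* %#* #%#; joining the 13 pieces gives the next term.

%*#%#%#*%*%#*%*%#*#%#%*#%#%*%#*#%#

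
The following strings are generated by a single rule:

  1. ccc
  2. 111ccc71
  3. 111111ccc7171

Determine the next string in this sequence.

Every step adds 111 to the front and 71 to the end of the previous string.
One more step from 111111ccc7171 gives the answer.

111111111ccc717171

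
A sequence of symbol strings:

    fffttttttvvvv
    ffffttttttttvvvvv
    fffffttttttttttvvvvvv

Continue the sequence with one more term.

Each string has the form f^{n} t^{2n} v^{n+1}, where the shown terms are n = 3, 4, 5.
Setting n = 6 gives 6, 12, 7 characters in each block.

ffffffttttttttttttvvvvvvv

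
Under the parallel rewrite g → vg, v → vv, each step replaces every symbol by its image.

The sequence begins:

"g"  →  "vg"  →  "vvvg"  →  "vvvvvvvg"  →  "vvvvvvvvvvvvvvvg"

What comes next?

φ(vvvvvvvvvvvvvvvg) expands symbol-by-symbol to vv vv vv vv vv vv vv vv vv vv vv vv vv vv vv vg; joining the 16 pieces gives the next term.

vvvvvvvvvvvvvvvvvvvvvvvvvvvvvvvg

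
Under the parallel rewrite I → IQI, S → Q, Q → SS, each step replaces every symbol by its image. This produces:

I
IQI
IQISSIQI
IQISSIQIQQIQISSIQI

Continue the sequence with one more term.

Replace each of the 18 characters of IQISSIQIQQIQISSIQI in place — IQI SS IQI Q Q IQI SS IQI SS SS IQI SS IQI Q Q IQI SS IQI — and concatenate.

IQISSIQIQQIQISSIQISSSSIQISSIQIQQIQISSIQI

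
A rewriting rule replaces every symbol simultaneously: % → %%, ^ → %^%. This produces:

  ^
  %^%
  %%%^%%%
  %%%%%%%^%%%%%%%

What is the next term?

Rewriting the 15 symbols of %%%%%%%^%%%%%%% one by one yields %% %% %% %% %% %% %% %^% %% %% %% %% %% %% %%; concatenated:

%%%%%%%%%%%%%%%^%%%%%%%%%%%%%%%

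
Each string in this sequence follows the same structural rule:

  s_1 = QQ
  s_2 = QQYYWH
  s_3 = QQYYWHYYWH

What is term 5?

The strings grow by a fixed suffix YYWH each time.
From QQYYWHYYWH, 2 further steps: QQYYWHYYWH → QQYYWHYYWHYYWH → (answer).

QQYYWHYYWHYYWHYYWH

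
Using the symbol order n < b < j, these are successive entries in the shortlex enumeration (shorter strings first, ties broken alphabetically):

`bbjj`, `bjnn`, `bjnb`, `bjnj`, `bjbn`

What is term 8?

bjjn

Continuing the enumeration 3 steps past bjbn: bjbn → bjbb → bjbj → (answer).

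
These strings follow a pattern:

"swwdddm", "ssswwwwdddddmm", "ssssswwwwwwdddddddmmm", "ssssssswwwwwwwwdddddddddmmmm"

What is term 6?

ssssssssssswwwwwwwwwwwwdddddddddddddmmmmmm

The n-th term is 2n-1 s's then 2n w's then 2n+1 d's then n m's (n = 1, 2, …).
For term 6, n = 6, so the run lengths are 11, 12, 13, 6.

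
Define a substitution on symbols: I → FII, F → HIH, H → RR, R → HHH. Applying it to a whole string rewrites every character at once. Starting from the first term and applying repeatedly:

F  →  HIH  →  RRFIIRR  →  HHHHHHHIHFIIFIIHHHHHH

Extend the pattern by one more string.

Rewriting the 21 symbols of HHHHHHHIHFIIFIIHHHHHH one by one yields RR RR RR RR RR RR RR FII RR HIH FII FII HIH FII FII RR RR RR RR RR RR; concatenated:

RRRRRRRRRRRRRRFIIRRHIHFIIFIIHIHFIIFIIRRRRRRRRRRRR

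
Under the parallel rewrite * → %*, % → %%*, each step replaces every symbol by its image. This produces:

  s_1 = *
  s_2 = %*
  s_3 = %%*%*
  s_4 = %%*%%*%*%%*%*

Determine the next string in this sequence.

Replace each of the 13 characters of %%*%%*%*%%*%* in place — %%* %%* %* %%* %%* %* %%* %* %%* %%* %* %%* %* — and concatenate.

%%*%%*%*%%*%%*%*%%*%*%%*%%*%*%%*%*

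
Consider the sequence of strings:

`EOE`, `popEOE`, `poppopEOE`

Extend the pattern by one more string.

poppoppopEOE

Each term is the previous one with pop prepended.
So the next term is pop·poppopEOE.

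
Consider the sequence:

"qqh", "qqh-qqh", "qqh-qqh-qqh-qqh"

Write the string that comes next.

Every step duplicates the string with '-' between the halves.
One more doubling of qqh-qqh-qqh-qqh gives the answer.

qqh-qqh-qqh-qqh-qqh-qqh-qqh-qqh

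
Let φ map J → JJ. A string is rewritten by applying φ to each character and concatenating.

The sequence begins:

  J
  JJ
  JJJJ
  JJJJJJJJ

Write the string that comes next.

Expanding JJJJJJJJ: J→JJ, J→JJ, J→JJ, J→JJ, J→JJ, J→JJ, J→JJ, J→JJ. Concatenated: JJ JJ JJ JJ JJ JJ JJ JJ.

JJJJJJJJJJJJJJJJ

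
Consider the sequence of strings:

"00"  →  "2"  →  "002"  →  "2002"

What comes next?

0022002

From term 3 onward, concatenate the second-to-last term with the last: 00·2 = 002, 2·002 = 2002, …
The next term joins 002 and 2002.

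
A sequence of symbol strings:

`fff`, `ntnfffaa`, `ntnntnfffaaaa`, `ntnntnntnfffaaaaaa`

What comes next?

ntnntnntnntnfffaaaaaaaa

Every step adds ntn to the front and aa to the end of the previous string.
One more step from ntnntnntnfffaaaaaa gives the answer.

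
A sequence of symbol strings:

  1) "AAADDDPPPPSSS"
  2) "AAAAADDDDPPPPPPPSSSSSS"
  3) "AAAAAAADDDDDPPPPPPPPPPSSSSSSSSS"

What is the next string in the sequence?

Reading off run lengths: A runs 3, 5, 7; D runs 3, 4, 5; P runs 4, 7, 10; S runs 3, 6, 9 — each is linear in n (n = 1, 2, …).
Setting n = 4 gives 9, 6, 13, 12 characters in each block.

AAAAAAAAADDDDDDPPPPPPPPPPPPPSSSSSSSSSSSS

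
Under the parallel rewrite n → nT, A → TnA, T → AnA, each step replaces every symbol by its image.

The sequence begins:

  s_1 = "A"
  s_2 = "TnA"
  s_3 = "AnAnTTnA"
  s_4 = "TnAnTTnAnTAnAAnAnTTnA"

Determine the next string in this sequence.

Rewriting the 21 symbols of TnAnTTnAnTAnAAnAnTTnA one by one yields AnA nT TnA nT AnA AnA nT TnA nT AnA TnA nT TnA TnA nT TnA nT AnA AnA nT TnA; concatenated:

AnAnTTnAnTAnAAnAnTTnAnTAnATnAnTTnATnAnTTnAnTAnAAnAnTTnA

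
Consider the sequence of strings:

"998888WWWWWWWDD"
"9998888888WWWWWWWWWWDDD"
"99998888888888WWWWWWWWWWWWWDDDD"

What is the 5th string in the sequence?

Each string has the form 9^{n} 8^{3n-2} W^{3n+1} D^{n}, where the shown terms are n = 2, 3, 4.
At n = 6 the blocks have lengths 6, 16, 19, 6.

9999998888888888888888WWWWWWWWWWWWWWWWWWWDDDDDD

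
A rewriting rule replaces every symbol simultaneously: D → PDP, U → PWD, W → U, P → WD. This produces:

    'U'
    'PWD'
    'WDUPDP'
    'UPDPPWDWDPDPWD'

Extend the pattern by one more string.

Replace each of the 14 characters of UPDPPWDWDPDPWD in place — PWD WD PDP WD WD U PDP U PDP WD PDP WD U PDP — and concatenate.

PWDWDPDPWDWDUPDPUPDPWDPDPWDUPDP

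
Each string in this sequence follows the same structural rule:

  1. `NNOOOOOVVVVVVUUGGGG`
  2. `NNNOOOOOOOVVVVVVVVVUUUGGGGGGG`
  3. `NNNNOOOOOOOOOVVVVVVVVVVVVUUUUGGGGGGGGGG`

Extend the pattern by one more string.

Term n consists of n N's, followed by 2n+1 O's, followed by 3n V's, followed by n U's, followed by 3n-2 G's, where the shown terms are n = 2, 3, 4.
For the next term, n = 5, so the run lengths are 5, 11, 15, 5, 13.

NNNNNOOOOOOOOOOOVVVVVVVVVVVVVVVUUUUUGGGGGGGGGGGGG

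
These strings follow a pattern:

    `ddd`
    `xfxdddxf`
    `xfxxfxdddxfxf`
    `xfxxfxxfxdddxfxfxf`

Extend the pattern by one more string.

s(k+1) = xfx·s(k)·xf, so each term gains xfx as a prefix and xf as a suffix.
Applying this once more to xfxxfxxfxdddxfxfxf:

xfxxfxxfxxfxdddxfxfxfxf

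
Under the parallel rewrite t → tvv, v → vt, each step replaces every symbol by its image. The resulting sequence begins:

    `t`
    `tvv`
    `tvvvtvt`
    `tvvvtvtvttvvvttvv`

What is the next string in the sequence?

Applying the rule to each of the 17 symbols of tvvvtvtvttvvvttvv gives the pieces tvv vt vt vt tvv vt tvv vt tvv tvv vt vt vt tvv tvv vt vt, which concatenate to the answer.

tvvvtvtvttvvvttvvvttvvtvvvtvtvttvvtvvvtvt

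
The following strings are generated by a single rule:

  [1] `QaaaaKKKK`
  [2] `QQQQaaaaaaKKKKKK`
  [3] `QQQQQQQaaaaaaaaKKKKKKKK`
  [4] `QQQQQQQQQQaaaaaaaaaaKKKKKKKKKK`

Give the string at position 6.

Each string has the form Q^{3n-2} a^{2n+2} K^{2n+2} (n = 1, 2, …).
For term 6, n = 6, so the run lengths are 16, 14, 14.

QQQQQQQQQQQQQQQQaaaaaaaaaaaaaaKKKKKKKKKKKKKK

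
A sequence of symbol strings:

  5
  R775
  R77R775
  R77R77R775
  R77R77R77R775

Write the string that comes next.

R77R77R77R77R775

The strings grow by a fixed prefix R77 each time.
So the next term is R77·R77R77R77R775.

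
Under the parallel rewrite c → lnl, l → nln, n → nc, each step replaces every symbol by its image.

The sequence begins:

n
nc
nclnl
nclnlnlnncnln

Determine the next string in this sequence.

nclnlnlnncnlnncnlnncnclnlncnlnnc

φ(nclnlnlnncnln) expands symbol-by-symbol to nc lnl nln nc nln nc nln nc nc lnl nc nln nc; joining the 13 pieces gives the next term.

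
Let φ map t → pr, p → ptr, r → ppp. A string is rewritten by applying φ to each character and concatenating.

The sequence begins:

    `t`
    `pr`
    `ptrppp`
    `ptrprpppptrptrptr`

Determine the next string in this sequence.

φ(ptrprpppptrptrptr) expands symbol-by-symbol to ptr pr ppp ptr ppp ptr ptr ptr ptr pr ppp ptr pr ppp ptr pr ppp; joining the 17 pieces gives the next term.

ptrprpppptrpppptrptrptrptrprpppptrprpppptrprppp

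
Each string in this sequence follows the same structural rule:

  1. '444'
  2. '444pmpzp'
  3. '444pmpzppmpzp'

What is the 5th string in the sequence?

Each term is the previous one with pmpzp appended.
From 444pmpzppmpzp, 2 further steps: 444pmpzppmpzp → 444pmpzppmpzppmpzp → (answer).

444pmpzppmpzppmpzppmpzp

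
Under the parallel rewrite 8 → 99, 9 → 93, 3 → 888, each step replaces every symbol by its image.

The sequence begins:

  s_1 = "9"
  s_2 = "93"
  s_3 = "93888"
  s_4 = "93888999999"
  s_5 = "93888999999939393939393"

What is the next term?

93888999999939393939393938889388893888938889388893888

Applying the rule to each of the 23 symbols of 93888999999939393939393 gives the pieces 93 888 99 99 99 93 93 93 93 93 93 93 888 93 888 93 888 93 888 93 888 93 888, which concatenate to the answer.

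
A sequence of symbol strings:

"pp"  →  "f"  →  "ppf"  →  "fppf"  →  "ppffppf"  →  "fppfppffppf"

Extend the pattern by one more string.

ppffppffppfppffppf

This is a Fibonacci-style word recurrence s(k) = s(k−2)·s(k−1): e.g. pp·f = ppf.
Continuing: ppffppf · fppfppffppf gives term 7.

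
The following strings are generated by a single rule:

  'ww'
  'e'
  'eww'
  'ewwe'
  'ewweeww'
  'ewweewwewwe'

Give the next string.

ewweewwewweewweeww

This is a Fibonacci-style word recurrence s(k) = s(k−1)·s(k−2): e.g. e·ww = eww.
The next term joins ewweewwewwe and ewweeww.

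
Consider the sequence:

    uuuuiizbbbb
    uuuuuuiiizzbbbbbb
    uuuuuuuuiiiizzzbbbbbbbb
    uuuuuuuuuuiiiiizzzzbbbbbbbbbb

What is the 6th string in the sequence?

uuuuuuuuuuuuuuiiiiiiizzzzzzbbbbbbbbbbbbbb

Term n consists of 2n u's, followed by n i's, followed by n-1 z's, followed by 2n b's, where the shown terms are n = 2, 3, 4, 5.
Setting n = 7 gives 14, 7, 6, 14 characters in each block.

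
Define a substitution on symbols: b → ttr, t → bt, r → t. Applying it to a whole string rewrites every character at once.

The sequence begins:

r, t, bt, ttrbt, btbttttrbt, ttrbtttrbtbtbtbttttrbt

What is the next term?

Rewriting the 22 symbols of ttrbtttrbtbtbtbttttrbt one by one yields bt bt t ttr bt bt bt t ttr bt ttr bt ttr bt ttr bt bt bt bt t ttr bt; concatenated:

btbttttrbtbtbttttrbtttrbtttrbtttrbtbtbtbttttrbt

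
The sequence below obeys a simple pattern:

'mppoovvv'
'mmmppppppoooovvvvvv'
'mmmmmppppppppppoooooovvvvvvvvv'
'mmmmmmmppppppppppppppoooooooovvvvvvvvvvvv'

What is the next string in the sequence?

mmmmmmmmmppppppppppppppppppoooooooooovvvvvvvvvvvvvvv

Term n consists of 2n-1 m's, followed by 4n-2 p's, followed by 2n o's, followed by 3n v's (n = 1, 2, …).
Setting n = 5 gives 9, 18, 10, 15 characters in each block.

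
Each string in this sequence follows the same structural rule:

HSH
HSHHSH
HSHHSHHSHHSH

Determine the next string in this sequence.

Every step duplicates the string.
Doubling HSHHSHHSHHSH:

HSHHSHHSHHSHHSHHSHHSHHSH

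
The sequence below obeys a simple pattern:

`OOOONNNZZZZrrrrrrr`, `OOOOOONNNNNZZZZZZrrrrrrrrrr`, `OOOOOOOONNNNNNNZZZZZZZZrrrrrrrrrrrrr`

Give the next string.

OOOOOOOOOONNNNNNNNNZZZZZZZZZZrrrrrrrrrrrrrrrr

Reading off run lengths: O runs 4, 6, 8; N runs 3, 5, 7; Z runs 4, 6, 8; r runs 7, 10, 13 — each is linear in n, where the shown terms are n = 2, 3, 4.
For the next term, n = 5, so the run lengths are 10, 9, 10, 16.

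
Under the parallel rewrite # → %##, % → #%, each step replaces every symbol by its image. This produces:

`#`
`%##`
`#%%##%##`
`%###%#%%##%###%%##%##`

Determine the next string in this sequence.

Replace each of the 21 characters of %###%#%%##%###%%##%## in place — #% %## %## %## #% %## #% #% %## %## #% %## %## %## #% #% %## %## #% %## %## — and concatenate.

#%%##%##%###%%###%#%%##%###%%##%##%###%#%%##%###%%##%##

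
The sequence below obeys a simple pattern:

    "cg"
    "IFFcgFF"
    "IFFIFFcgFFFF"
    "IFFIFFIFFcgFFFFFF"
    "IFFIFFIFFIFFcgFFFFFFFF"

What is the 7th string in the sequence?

IFFIFFIFFIFFIFFIFFcgFFFFFFFFFFFF

s(k+1) = IFF·s(k)·FF, so each term gains IFF as a prefix and FF as a suffix.
From IFFIFFIFFIFFcgFFFFFFFF, 2 further steps: IFFIFFIFFIFFcgFFFFFFFF → IFFIFFIFFIFFIFFcgFFFFFFFFFF → (answer).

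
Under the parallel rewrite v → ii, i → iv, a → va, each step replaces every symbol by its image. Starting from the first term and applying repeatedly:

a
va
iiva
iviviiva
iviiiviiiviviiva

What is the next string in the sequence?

iviiiviviviiiviviviiiviiiviviiva

Applying the rule to each of the 16 symbols of iviiiviiiviviiva gives the pieces iv ii iv iv iv ii iv iv iv ii iv ii iv iv ii va, which concatenate to the answer.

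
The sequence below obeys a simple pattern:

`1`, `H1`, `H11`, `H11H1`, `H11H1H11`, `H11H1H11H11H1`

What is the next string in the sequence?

H11H1H11H11H1H11H1H11

Each term (from the third on) is the previous term followed by the one before it: term 3 = H1·1 = H11.
So term 7 is H11H1H11H11H1·H11H1H11.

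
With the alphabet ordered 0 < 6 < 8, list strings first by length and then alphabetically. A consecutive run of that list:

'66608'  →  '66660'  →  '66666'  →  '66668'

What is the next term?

Find the rightmost character of 66668 below 8, bump it to the next letter, and reset everything to its right to 0.

66680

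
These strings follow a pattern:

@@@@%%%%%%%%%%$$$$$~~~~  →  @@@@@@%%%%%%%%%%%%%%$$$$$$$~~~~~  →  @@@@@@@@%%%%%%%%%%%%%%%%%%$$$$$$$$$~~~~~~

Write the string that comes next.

@@@@@@@@@@%%%%%%%%%%%%%%%%%%%%%%$$$$$$$$$$$~~~~~~~

The n-th term is 2n-2 @'s then 4n-2 %'s then 2n-1 $'s then n+1 ~'s, where the shown terms are n = 3, 4, 5.
For the next term, n = 6, so the run lengths are 10, 22, 11, 7.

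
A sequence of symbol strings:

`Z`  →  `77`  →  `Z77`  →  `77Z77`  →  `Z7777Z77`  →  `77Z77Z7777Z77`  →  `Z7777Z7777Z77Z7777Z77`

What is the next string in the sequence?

77Z77Z7777Z77Z7777Z7777Z77Z7777Z77

From term 3 onward, concatenate the second-to-last term with the last: Z·77 = Z77, 77·Z77 = 77Z77, …
Continuing: 77Z77Z7777Z77 · Z7777Z7777Z77Z7777Z77 gives term 8.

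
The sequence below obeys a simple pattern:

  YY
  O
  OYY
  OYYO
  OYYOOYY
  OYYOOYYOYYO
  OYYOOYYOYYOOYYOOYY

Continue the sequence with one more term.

OYYOOYYOYYOOYYOOYYOYYOOYYOYYO

From term 3 onward, concatenate the last term with the second-to-last: O·YY = OYY, OYY·O = OYYO, …
Continuing: OYYOOYYOYYOOYYOOYY · OYYOOYYOYYO gives term 8.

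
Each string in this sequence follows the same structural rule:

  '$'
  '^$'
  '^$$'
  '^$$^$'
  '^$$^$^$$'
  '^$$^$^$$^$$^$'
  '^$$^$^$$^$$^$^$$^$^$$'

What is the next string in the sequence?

This is a Fibonacci-style word recurrence s(k) = s(k−1)·s(k−2): e.g. ^$·$ = ^$$.
So term 8 is ^$$^$^$$^$$^$^$$^$^$$·^$$^$^$$^$$^$.

^$$^$^$$^$$^$^$$^$^$$^$$^$^$$^$$^$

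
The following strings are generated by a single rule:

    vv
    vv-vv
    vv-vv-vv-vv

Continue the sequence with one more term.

vv-vv-vv-vv-vv-vv-vv-vv

Each string is two copies of the previous one joined by '-'.
So the next term is two copies of vv-vv-vv-vv with '-' between the halves.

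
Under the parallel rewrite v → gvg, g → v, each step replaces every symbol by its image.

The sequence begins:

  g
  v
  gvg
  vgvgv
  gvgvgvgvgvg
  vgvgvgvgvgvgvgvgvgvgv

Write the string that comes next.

gvgvgvgvgvgvgvgvgvgvgvgvgvgvgvgvgvgvgvgvgvg

φ(vgvgvgvgvgvgvgvgvgvgv) expands symbol-by-symbol to gvg v gvg v gvg v gvg v gvg v gvg v gvg v gvg v gvg v gvg v gvg; joining the 21 pieces gives the next term.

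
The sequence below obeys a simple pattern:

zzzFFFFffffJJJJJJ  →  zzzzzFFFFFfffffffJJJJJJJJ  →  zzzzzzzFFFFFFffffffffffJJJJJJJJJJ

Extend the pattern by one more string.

The n-th term is 2n-1 z's then n+2 F's then 3n-2 f's then 2n+2 J's, where the shown terms are n = 2, 3, 4.
For the next term, n = 5, so the run lengths are 9, 7, 13, 12.

zzzzzzzzzFFFFFFFfffffffffffffJJJJJJJJJJJJ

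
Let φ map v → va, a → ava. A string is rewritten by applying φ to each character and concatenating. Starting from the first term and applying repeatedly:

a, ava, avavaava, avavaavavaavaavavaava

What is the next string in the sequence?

Replace each of the 21 characters of avavaavavaavaavavaava in place — ava va ava va ava ava va ava va ava ava va ava ava va ava va ava ava va ava — and concatenate.

avavaavavaavaavavaavavaavaavavaavaavavaavavaavaavavaava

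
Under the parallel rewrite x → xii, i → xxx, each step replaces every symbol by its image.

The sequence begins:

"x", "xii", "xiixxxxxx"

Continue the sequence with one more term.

xiixxxxxxxiixiixiixiixiixii

Rewriting each symbol of xiixxxxxx: x→xii, i→xxx, i→xxx, x→xii, x→xii, x→xii, x→xii, x→xii, x→xii, which concatenates to xii xxx xxx xii xii xii xii xii xii.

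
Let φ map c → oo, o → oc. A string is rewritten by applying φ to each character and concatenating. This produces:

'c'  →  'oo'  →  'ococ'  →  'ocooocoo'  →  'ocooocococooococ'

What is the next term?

Applying the rule to each of the 16 symbols of ocooocococooococ gives the pieces oc oo oc oc oc oo oc oo oc oo oc oc oc oo oc oo, which concatenate to the answer.

ocooocococooocooocooocococooocoo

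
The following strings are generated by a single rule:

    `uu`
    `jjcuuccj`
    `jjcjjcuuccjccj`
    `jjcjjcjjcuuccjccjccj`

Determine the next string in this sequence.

jjcjjcjjcjjcuuccjccjccjccj

Each term wraps the previous one in jjc on the left and ccj on the right.
One more step from jjcjjcjjcuuccjccjccj gives the answer.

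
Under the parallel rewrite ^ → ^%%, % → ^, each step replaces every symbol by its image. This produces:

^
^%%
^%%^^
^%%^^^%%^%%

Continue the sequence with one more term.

^%%^^^%%^%%^%%^^^%%^^

Expanding ^%%^^^%%^%%: ^→^%%, %→^, %→^, ^→^%%, ^→^%%, ^→^%%, %→^, %→^, ^→^%%, %→^, %→^. Concatenated: ^%% ^ ^ ^%% ^%% ^%% ^ ^ ^%% ^ ^.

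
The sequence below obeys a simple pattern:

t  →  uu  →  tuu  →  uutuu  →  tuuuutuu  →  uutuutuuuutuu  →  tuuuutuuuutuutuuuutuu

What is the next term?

uutuutuuuutuutuuuutuuuutuutuuuutuu

Each term (from the third on) is the two preceding terms concatenated in order: term 3 = t·uu = tuu.
So term 8 is uutuutuuuutuu·tuuuutuuuutuutuuuutuu.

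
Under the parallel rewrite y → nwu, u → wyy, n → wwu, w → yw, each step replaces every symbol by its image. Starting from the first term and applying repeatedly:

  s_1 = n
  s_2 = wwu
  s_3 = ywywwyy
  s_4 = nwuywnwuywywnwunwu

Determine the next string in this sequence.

wwuywwyynwuywwwuywwyynwuywnwuywwwuywwyywwuywwyy

φ(nwuywnwuywywnwunwu) expands symbol-by-symbol to wwu yw wyy nwu yw wwu yw wyy nwu yw nwu yw wwu yw wyy wwu yw wyy; joining the 18 pieces gives the next term.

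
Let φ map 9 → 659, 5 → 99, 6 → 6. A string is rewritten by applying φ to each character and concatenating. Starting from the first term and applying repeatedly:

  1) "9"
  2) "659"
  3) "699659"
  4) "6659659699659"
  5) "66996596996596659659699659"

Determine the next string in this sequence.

Applying the rule to each of the 26 symbols of 66996596996596659659699659 gives the pieces 6 6 659 659 6 99 659 6 659 659 6 99 659 6 6 99 659 6 99 659 6 659 659 6 99 659, which concatenate to the answer.

66659659699659665965969965966996596996596659659699659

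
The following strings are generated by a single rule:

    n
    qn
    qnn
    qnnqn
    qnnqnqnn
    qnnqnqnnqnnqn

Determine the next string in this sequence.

Each term (from the third on) is the previous term followed by the one before it: term 3 = qn·n = qnn.
So term 7 is qnnqnqnnqnnqn·qnnqnqnn.

qnnqnqnnqnnqnqnnqnqnn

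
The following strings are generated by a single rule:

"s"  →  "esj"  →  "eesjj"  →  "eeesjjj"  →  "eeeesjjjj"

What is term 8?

eeeeeeesjjjjjjj

Each term wraps the previous one in e on the left and j on the right.
From eeeesjjjj, 3 further steps: eeeesjjjj → eeeeesjjjjj → eeeeeesjjjjjj → (answer).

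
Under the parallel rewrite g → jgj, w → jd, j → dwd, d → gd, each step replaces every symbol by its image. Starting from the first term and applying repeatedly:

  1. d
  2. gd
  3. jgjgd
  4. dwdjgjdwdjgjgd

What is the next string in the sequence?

Replace each of the 14 characters of dwdjgjdwdjgjgd in place — gd jd gd dwd jgj dwd gd jd gd dwd jgj dwd jgj gd — and concatenate.

gdjdgddwdjgjdwdgdjdgddwdjgjdwdjgjgd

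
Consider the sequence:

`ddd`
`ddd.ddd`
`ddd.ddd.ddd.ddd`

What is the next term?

ddd.ddd.ddd.ddd.ddd.ddd.ddd.ddd

Every step duplicates the string with '.' between the halves.
So the next term is two copies of ddd.ddd.ddd.ddd with '.' between the halves.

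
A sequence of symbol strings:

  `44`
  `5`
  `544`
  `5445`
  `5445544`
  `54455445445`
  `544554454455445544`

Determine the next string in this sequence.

From term 3 onward, concatenate the last term with the second-to-last: 5·44 = 544, 544·5 = 5445, …
The next term joins 544554454455445544 and 54455445445.

54455445445544554454455445445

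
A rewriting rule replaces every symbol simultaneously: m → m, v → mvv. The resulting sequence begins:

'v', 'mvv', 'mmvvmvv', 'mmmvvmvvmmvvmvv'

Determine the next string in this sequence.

mmmmvvmvvmmvvmvvmmmvvmvvmmvvmvv

φ(mmmvvmvvmmvvmvv) expands symbol-by-symbol to m m m mvv mvv m mvv mvv m m mvv mvv m mvv mvv; joining the 15 pieces gives the next term.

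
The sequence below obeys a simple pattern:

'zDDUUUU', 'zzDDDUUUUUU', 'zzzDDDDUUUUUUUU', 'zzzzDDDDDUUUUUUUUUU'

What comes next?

zzzzzDDDDDDUUUUUUUUUUUU

Term n consists of n-1 z's, followed by n D's, followed by 2n U's, where the shown terms are n = 2, 3, 4, 5.
At n = 6 the blocks have lengths 5, 6, 12.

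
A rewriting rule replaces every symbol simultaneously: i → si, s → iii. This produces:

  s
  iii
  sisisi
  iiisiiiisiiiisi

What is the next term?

Applying the rule to each of the 15 symbols of iiisiiiisiiiisi gives the pieces si si si iii si si si si iii si si si si iii si, which concatenate to the answer.

sisisiiiisisisisiiiisisisisiiiisi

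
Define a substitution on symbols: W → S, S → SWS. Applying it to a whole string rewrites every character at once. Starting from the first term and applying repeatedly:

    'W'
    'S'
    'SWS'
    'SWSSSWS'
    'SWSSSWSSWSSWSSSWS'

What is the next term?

SWSSSWSSWSSWSSSWSSWSSSWSSWSSSWSSWSSWSSSWS

φ(SWSSSWSSWSSWSSSWS) expands symbol-by-symbol to SWS S SWS SWS SWS S SWS SWS S SWS SWS S SWS SWS SWS S SWS; joining the 17 pieces gives the next term.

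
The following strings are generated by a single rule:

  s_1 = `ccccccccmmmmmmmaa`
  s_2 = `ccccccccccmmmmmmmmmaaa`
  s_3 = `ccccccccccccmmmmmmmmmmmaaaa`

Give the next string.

Reading off run lengths: c runs 8, 10, 12; m runs 7, 9, 11; a runs 2, 3, 4 — each is linear in n, where the shown terms are n = 3, 4, 5.
Setting n = 6 gives 14, 13, 5 characters in each block.

ccccccccccccccmmmmmmmmmmmmmaaaaa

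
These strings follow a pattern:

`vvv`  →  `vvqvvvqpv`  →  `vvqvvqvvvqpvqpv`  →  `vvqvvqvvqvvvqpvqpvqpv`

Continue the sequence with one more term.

s(k+1) = vvq·s(k)·qpv, so each term gains vvq as a prefix and qpv as a suffix.
Applying this once more to vvqvvqvvqvvvqpvqpvqpv:

vvqvvqvvqvvqvvvqpvqpvqpvqpv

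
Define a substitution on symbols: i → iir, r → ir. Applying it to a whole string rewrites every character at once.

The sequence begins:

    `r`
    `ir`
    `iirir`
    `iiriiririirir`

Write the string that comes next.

φ(iiriiririirir) expands symbol-by-symbol to iir iir ir iir iir ir iir ir iir iir ir iir ir; joining the 13 pieces gives the next term.

iiriiririiriiririiririiriiririirir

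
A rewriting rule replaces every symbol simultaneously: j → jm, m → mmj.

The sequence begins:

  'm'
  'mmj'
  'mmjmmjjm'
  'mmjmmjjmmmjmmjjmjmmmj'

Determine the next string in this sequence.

mmjmmjjmmmjmmjjmjmmmjmmjmmjjmmmjmmjjmjmmmjjmmmjmmjmmjjm

Applying the rule to each of the 21 symbols of mmjmmjjmmmjmmjjmjmmmj gives the pieces mmj mmj jm mmj mmj jm jm mmj mmj mmj jm mmj mmj jm jm mmj jm mmj mmj mmj jm, which concatenate to the answer.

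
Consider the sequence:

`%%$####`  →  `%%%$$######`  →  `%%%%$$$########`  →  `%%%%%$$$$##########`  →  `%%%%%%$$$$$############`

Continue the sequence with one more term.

The n-th term is n+1 %'s then n $'s then 2n+2 #'s (n = 1, 2, …).
Setting n = 6 gives 7, 6, 14 characters in each block.

%%%%%%%$$$$$$##############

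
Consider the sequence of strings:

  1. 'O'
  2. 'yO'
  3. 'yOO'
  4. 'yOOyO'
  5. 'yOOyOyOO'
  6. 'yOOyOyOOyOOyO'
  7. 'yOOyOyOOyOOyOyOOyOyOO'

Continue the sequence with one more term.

Each term (from the third on) is the previous term followed by the one before it: term 3 = yO·O = yOO.
The next term joins yOOyOyOOyOOyOyOOyOyOO and yOOyOyOOyOOyO.

yOOyOyOOyOOyOyOOyOyOOyOOyOyOOyOOyO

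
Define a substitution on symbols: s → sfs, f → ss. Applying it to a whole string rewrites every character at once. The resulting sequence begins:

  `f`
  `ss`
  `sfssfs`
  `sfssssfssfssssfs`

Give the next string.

sfssssfssfssfssfssssfssfssssfssfssfssfssssfs

Applying the rule to each of the 16 symbols of sfssssfssfssssfs gives the pieces sfs ss sfs sfs sfs sfs ss sfs sfs ss sfs sfs sfs sfs ss sfs, which concatenate to the answer.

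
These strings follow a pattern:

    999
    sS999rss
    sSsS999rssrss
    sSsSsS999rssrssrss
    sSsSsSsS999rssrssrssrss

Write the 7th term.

sSsSsSsSsSsS999rssrssrssrssrssrss

s(k+1) = sS·s(k)·rss, so each term gains sS as a prefix and rss as a suffix.
From sSsSsSsS999rssrssrssrss, 2 further steps: sSsSsSsS999rssrssrssrss → sSsSsSsSsS999rssrssrssrssrss → (answer).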